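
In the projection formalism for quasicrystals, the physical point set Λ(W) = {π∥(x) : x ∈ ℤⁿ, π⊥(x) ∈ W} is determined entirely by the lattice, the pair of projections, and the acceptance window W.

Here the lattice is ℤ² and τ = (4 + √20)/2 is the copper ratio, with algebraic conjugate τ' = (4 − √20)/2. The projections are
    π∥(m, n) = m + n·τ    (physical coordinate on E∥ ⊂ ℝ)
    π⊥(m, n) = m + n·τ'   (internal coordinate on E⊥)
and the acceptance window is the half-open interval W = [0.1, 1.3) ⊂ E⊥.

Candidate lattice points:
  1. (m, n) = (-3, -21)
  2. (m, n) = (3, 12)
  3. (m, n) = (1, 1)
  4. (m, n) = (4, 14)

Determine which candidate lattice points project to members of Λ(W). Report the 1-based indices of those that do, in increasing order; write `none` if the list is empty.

2, 3, 4

Compute τ' = (4−√20)/2 = -0.236068, so π⊥(m,n) = m -0.236068·n.
[1] lift (-3,-21): star map gives 1.957428; window check 0.1 ≤ 1.957428 < 1.3 is false → out
[2] lift (3,12): star map gives 0.167184; window check 0.1 ≤ 0.167184 < 1.3 is true → IN Λ
[3] lift (1,1): star map gives 0.763932; window check 0.1 ≤ 0.763932 < 1.3 is true → IN Λ
[4] lift (4,14): star map gives 0.695048; window check 0.1 ≤ 0.695048 < 1.3 is true → IN Λ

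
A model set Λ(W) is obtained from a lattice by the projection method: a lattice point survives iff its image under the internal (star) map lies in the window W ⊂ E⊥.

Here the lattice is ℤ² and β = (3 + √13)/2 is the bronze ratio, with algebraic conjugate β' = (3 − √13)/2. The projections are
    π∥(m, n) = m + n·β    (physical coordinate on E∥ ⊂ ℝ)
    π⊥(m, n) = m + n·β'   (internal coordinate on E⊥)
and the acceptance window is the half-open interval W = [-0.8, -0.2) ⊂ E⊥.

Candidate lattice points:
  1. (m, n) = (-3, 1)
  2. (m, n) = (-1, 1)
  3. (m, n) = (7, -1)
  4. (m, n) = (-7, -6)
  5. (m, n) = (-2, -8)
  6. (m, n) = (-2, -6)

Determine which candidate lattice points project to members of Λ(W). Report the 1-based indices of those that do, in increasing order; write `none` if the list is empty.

none

Numerically β ≈ 3.302776 and β' = −1/β ≈ -0.302776.
#1 (-3,1): internal coord -3 + (1)·β' = -3.302776; -3.302776 ∉ [-0.8, -0.2) → out
#2 (-1,1): internal coord -1 + (1)·β' = -1.302776; -1.302776 ∉ [-0.8, -0.2) → out
#3 (7,-1): internal coord 7 + (-1)·β' = +7.302776; +7.302776 ∉ [-0.8, -0.2) → out
#4 (-7,-6): internal coord -7 + (-6)·β' = -5.183346; -5.183346 ∉ [-0.8, -0.2) → out
#5 (-2,-8): internal coord -2 + (-8)·β' = +0.422205; +0.422205 ∉ [-0.8, -0.2) → out
#6 (-2,-6): internal coord -2 + (-6)·β' = -0.183346; -0.183346 ∉ [-0.8, -0.2) → out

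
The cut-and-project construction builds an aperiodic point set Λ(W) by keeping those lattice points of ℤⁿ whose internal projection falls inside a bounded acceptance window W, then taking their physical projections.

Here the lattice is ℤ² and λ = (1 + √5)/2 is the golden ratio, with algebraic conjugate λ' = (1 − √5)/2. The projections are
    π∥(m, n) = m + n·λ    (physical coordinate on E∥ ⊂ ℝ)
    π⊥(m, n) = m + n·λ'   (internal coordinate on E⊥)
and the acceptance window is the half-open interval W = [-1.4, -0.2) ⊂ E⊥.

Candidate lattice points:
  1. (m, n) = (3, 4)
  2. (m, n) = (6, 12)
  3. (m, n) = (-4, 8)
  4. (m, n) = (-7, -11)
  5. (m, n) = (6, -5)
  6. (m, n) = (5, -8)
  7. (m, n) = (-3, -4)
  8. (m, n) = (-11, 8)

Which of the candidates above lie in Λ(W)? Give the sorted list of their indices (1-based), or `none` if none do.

Compute λ' = (1−√5)/2 = -0.618034, so π⊥(m,n) = m -0.618034·n.
candidate 1: (m,n)=(3,4) → π∥ = 3+4·λ ≈ 9.472136, π⊥ = 3+4·λ' ≈ 0.527864 ∉ [-1.4, -0.2) ⇒ out
candidate 2: (m,n)=(6,12) → π∥ = 6+12·λ ≈ 25.416408, π⊥ = 6+12·λ' ≈ -1.416408 ∉ [-1.4, -0.2) ⇒ out
candidate 3: (m,n)=(-4,8) → π∥ = -4+8·λ ≈ 8.944272, π⊥ = -4+8·λ' ≈ -8.944272 ∉ [-1.4, -0.2) ⇒ out
candidate 4: (m,n)=(-7,-11) → π∥ = -7-11·λ ≈ -24.798374, π⊥ = -7-11·λ' ≈ -0.201626 ∈ [-1.4, -0.2) ⇒ IN Λ
candidate 5: (m,n)=(6,-5) → π∥ = 6-5·λ ≈ -2.090170, π⊥ = 6-5·λ' ≈ 9.090170 ∉ [-1.4, -0.2) ⇒ out
candidate 6: (m,n)=(5,-8) → π∥ = 5-8·λ ≈ -7.944272, π⊥ = 5-8·λ' ≈ 9.944272 ∉ [-1.4, -0.2) ⇒ out
candidate 7: (m,n)=(-3,-4) → π∥ = -3-4·λ ≈ -9.472136, π⊥ = -3-4·λ' ≈ -0.527864 ∈ [-1.4, -0.2) ⇒ IN Λ
candidate 8: (m,n)=(-11,8) → π∥ = -11+8·λ ≈ 1.944272, π⊥ = -11+8·λ' ≈ -15.944272 ∉ [-1.4, -0.2) ⇒ out

4, 7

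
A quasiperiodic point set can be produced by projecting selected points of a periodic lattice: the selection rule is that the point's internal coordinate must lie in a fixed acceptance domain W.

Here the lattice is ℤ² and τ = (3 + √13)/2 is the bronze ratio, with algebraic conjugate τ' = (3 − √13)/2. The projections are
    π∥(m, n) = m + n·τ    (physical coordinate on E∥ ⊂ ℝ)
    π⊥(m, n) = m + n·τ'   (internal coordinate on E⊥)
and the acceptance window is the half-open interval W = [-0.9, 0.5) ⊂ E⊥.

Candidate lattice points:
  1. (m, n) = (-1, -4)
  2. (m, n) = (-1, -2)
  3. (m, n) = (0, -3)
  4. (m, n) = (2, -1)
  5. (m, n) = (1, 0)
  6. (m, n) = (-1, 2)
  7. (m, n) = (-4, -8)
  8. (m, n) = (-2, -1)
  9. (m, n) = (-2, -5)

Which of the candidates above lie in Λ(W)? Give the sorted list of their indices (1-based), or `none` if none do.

1, 2, 9

Compute τ' = (3−√13)/2 = -0.302776, so π⊥(m,n) = m -0.302776·n.
[1] lift (-1,-4): star map gives 0.211103; window check -0.9 ≤ 0.211103 < 0.5 is true → IN Λ
[2] lift (-1,-2): star map gives -0.394449; window check -0.9 ≤ -0.394449 < 0.5 is true → IN Λ
[3] lift (0,-3): star map gives 0.908327; window check -0.9 ≤ 0.908327 < 0.5 is false → out
[4] lift (2,-1): star map gives 2.302776; window check -0.9 ≤ 2.302776 < 0.5 is false → out
[5] lift (1,0): star map gives 1.000000; window check -0.9 ≤ 1.000000 < 0.5 is false → out
[6] lift (-1,2): star map gives -1.605551; window check -0.9 ≤ -1.605551 < 0.5 is false → out
[7] lift (-4,-8): star map gives -1.577795; window check -0.9 ≤ -1.577795 < 0.5 is false → out
[8] lift (-2,-1): star map gives -1.697224; window check -0.9 ≤ -1.697224 < 0.5 is false → out
[9] lift (-2,-5): star map gives -0.486122; window check -0.9 ≤ -0.486122 < 0.5 is true → IN Λ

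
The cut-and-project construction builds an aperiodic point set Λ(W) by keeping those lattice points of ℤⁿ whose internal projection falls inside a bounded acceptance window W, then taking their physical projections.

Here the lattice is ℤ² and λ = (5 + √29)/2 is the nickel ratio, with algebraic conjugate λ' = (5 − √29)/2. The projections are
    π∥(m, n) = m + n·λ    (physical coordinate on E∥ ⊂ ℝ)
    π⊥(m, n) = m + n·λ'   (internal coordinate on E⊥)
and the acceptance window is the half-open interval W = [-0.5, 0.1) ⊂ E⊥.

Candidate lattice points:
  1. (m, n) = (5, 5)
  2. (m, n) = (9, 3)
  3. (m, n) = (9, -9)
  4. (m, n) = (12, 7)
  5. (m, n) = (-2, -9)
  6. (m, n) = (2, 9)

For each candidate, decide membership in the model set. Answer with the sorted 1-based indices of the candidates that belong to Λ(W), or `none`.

5

λ' = (5−√29)/2 ≈ -0.192582.
#1 (5,5): internal coord 5 + (5)·λ' = +4.037088; +4.037088 ∉ [-0.5, 0.1) → out
#2 (9,3): internal coord 9 + (3)·λ' = +8.422253; +8.422253 ∉ [-0.5, 0.1) → out
#3 (9,-9): internal coord 9 + (-9)·λ' = +10.733242; +10.733242 ∉ [-0.5, 0.1) → out
#4 (12,7): internal coord 12 + (7)·λ' = +10.651923; +10.651923 ∉ [-0.5, 0.1) → out
#5 (-2,-9): internal coord -2 + (-9)·λ' = -0.266758; -0.266758 ∈ [-0.5, 0.1) → IN Λ
#6 (2,9): internal coord 2 + (9)·λ' = +0.266758; +0.266758 ∉ [-0.5, 0.1) → out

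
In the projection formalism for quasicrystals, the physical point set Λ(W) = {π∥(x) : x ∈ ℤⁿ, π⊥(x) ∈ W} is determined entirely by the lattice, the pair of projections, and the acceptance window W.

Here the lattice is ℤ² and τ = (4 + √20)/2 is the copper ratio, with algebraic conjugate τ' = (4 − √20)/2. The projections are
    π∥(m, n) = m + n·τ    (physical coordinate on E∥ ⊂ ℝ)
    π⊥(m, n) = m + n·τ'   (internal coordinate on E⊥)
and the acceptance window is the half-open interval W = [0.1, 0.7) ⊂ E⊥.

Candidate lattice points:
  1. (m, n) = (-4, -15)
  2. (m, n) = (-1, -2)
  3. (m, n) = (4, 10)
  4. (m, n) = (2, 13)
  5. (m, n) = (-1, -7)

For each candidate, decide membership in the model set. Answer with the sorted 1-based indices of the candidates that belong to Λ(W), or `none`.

τ' = (4−√20)/2 ≈ -0.23607.
candidate 1: (m,n)=(-4,-15) → π∥ = -4-15·τ ≈ -67.54102, π⊥ = -4-15·τ' ≈ -0.45898 ∉ [0.1, 0.7) ⇒ out
candidate 2: (m,n)=(-1,-2) → π∥ = -1-2·τ ≈ -9.47214, π⊥ = -1-2·τ' ≈ -0.52786 ∉ [0.1, 0.7) ⇒ out
candidate 3: (m,n)=(4,10) → π∥ = 4+10·τ ≈ 46.36068, π⊥ = 4+10·τ' ≈ 1.63932 ∉ [0.1, 0.7) ⇒ out
candidate 4: (m,n)=(2,13) → π∥ = 2+13·τ ≈ 57.06888, π⊥ = 2+13·τ' ≈ -1.06888 ∉ [0.1, 0.7) ⇒ out
candidate 5: (m,n)=(-1,-7) → π∥ = -1-7·τ ≈ -30.65248, π⊥ = -1-7·τ' ≈ 0.65248 ∈ [0.1, 0.7) ⇒ IN Λ

5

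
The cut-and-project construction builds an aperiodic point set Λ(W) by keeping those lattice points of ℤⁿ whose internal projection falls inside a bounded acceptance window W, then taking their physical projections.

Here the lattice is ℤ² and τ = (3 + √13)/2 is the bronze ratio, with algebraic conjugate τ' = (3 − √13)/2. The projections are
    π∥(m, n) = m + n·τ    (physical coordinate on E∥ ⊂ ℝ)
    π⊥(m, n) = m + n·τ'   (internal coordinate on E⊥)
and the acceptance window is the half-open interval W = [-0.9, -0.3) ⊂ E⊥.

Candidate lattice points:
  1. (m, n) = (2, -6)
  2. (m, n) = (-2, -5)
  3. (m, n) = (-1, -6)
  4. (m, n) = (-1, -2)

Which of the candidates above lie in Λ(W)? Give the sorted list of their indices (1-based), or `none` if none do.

τ' = (3−√13)/2 ≈ -0.302776.
#1 (2,-6): internal coord 2 + (-6)·τ' = +3.816654; +3.816654 ∉ [-0.9, -0.3) → out
#2 (-2,-5): internal coord -2 + (-5)·τ' = -0.486122; -0.486122 ∈ [-0.9, -0.3) → IN Λ
#3 (-1,-6): internal coord -1 + (-6)·τ' = +0.816654; +0.816654 ∉ [-0.9, -0.3) → out
#4 (-1,-2): internal coord -1 + (-2)·τ' = -0.394449; -0.394449 ∈ [-0.9, -0.3) → IN Λ

2, 4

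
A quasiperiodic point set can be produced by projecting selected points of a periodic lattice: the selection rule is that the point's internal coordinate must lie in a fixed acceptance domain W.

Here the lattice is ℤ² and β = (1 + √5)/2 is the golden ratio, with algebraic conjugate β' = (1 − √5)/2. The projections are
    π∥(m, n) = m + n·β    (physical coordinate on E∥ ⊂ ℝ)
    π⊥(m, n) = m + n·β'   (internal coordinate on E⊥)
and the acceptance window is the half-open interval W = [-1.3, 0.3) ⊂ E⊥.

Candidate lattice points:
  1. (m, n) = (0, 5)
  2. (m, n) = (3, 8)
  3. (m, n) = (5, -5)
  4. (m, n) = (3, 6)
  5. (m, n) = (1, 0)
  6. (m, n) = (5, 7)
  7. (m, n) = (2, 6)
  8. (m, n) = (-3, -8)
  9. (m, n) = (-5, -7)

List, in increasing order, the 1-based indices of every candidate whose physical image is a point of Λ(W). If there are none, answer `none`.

Compute β' = (1−√5)/2 = -0.61803, so π⊥(m,n) = m -0.61803·n.
#1 (0,5): internal coord 0 + (5)·β' = -3.09017; -3.09017 ∉ [-1.3, 0.3) → out
#2 (3,8): internal coord 3 + (8)·β' = -1.94427; -1.94427 ∉ [-1.3, 0.3) → out
#3 (5,-5): internal coord 5 + (-5)·β' = +8.09017; +8.09017 ∉ [-1.3, 0.3) → out
#4 (3,6): internal coord 3 + (6)·β' = -0.70820; -0.70820 ∈ [-1.3, 0.3) → IN Λ
#5 (1,0): internal coord 1 + (0)·β' = +1.00000; +1.00000 ∉ [-1.3, 0.3) → out
#6 (5,7): internal coord 5 + (7)·β' = +0.67376; +0.67376 ∉ [-1.3, 0.3) → out
#7 (2,6): internal coord 2 + (6)·β' = -1.70820; -1.70820 ∉ [-1.3, 0.3) → out
#8 (-3,-8): internal coord -3 + (-8)·β' = +1.94427; +1.94427 ∉ [-1.3, 0.3) → out
#9 (-5,-7): internal coord -5 + (-7)·β' = -0.67376; -0.67376 ∈ [-1.3, 0.3) → IN Λ

4, 9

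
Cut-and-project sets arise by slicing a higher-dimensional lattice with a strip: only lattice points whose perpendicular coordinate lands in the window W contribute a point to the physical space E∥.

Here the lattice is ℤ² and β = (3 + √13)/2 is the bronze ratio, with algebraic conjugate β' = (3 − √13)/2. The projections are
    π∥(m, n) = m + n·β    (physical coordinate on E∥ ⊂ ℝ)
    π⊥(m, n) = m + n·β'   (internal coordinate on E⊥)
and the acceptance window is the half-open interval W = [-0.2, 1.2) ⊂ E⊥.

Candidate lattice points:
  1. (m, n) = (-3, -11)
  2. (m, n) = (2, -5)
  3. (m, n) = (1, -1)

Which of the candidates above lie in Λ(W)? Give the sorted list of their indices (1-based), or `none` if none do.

Numerically β ≈ 3.30278 and β' = −1/β ≈ -0.30278.
#1 (-3,-11): internal coord -3 + (-11)·β' = +0.33053; +0.33053 ∈ [-0.2, 1.2) → IN Λ
#2 (2,-5): internal coord 2 + (-5)·β' = +3.51388; +3.51388 ∉ [-0.2, 1.2) → out
#3 (1,-1): internal coord 1 + (-1)·β' = +1.30278; +1.30278 ∉ [-0.2, 1.2) → out

1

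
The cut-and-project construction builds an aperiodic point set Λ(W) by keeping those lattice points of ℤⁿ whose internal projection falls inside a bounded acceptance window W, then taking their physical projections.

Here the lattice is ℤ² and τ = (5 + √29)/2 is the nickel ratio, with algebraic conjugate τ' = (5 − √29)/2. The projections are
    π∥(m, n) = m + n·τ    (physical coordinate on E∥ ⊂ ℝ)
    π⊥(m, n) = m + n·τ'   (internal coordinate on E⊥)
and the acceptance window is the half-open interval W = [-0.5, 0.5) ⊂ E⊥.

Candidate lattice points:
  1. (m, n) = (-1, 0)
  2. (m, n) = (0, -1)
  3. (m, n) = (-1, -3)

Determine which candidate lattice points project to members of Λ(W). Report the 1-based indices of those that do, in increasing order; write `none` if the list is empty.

τ' = (5−√29)/2 ≈ -0.192582.
candidate 1: (m,n)=(-1,0) → π∥ = -1+0·τ ≈ -1.000000, π⊥ = -1+0·τ' ≈ -1.000000 ∉ [-0.5, 0.5) ⇒ out
candidate 2: (m,n)=(0,-1) → π∥ = 0-1·τ ≈ -5.192582, π⊥ = 0-1·τ' ≈ 0.192582 ∈ [-0.5, 0.5) ⇒ IN Λ
candidate 3: (m,n)=(-1,-3) → π∥ = -1-3·τ ≈ -16.577747, π⊥ = -1-3·τ' ≈ -0.422253 ∈ [-0.5, 0.5) ⇒ IN Λ

2, 3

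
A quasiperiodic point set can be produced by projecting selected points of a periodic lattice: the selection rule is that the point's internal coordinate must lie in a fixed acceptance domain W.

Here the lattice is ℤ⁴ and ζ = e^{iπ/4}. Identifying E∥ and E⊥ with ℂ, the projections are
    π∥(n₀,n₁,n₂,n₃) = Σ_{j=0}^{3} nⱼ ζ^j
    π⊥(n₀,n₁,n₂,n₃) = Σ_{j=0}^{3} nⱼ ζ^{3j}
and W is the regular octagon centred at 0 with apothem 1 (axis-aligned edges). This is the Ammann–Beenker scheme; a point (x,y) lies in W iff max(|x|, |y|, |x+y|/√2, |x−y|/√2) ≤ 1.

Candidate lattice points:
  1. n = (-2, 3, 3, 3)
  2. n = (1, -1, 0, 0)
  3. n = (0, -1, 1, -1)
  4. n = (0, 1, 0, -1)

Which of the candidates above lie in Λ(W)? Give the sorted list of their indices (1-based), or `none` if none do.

Internal map: ζ^{3j} for j=0..3 gives (1,0), (−√2/2,√2/2), (0,−1), (√2/2,√2/2).
#1 (-2, 3, 3, 3): internal (-2.000000, 1.242641); octagon support 2.292893 vs apothem 1 → ∉ W
#2 (1, -1, 0, 0): internal (1.707107, -0.707107); octagon support 1.707107 vs apothem 1 → ∉ W
#3 (0, -1, 1, -1): internal (0.000000, -2.414214); octagon support 2.414214 vs apothem 1 → ∉ W
#4 (0, 1, 0, -1): internal (-1.414214, 0.000000); octagon support 1.414214 vs apothem 1 → ∉ W

none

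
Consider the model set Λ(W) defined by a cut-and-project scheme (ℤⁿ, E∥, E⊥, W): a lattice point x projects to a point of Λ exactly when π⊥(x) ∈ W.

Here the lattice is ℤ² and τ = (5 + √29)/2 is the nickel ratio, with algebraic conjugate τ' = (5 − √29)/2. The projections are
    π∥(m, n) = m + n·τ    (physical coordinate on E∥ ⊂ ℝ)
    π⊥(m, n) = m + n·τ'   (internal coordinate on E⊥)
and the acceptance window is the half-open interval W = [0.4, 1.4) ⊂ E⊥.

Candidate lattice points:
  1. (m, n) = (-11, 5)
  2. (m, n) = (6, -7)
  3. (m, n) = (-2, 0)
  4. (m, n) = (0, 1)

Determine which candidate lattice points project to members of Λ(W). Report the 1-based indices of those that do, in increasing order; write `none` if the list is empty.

none

Numerically τ ≈ 5.192582 and τ' = −1/τ ≈ -0.192582.
[1] lift (-11,5): star map gives -11.962912; window check 0.4 ≤ -11.962912 < 1.4 is false → out
[2] lift (6,-7): star map gives 7.348077; window check 0.4 ≤ 7.348077 < 1.4 is false → out
[3] lift (-2,0): star map gives -2.000000; window check 0.4 ≤ -2.000000 < 1.4 is false → out
[4] lift (0,1): star map gives -0.192582; window check 0.4 ≤ -0.192582 < 1.4 is false → out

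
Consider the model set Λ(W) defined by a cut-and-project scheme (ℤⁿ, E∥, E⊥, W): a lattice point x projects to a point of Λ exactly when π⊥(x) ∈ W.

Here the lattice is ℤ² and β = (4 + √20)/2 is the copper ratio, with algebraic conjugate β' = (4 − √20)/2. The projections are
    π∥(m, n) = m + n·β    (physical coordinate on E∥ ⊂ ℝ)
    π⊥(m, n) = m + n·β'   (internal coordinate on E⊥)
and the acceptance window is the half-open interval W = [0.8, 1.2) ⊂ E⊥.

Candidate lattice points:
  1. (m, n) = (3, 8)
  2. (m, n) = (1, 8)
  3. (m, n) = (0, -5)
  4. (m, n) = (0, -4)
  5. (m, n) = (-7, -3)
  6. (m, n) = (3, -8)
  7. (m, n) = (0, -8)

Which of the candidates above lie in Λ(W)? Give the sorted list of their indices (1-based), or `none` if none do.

1, 3, 4

Numerically β ≈ 4.236068 and β' = −1/β ≈ -0.236068.
[1] lift (3,8): star map gives 1.111456; window check 0.8 ≤ 1.111456 < 1.2 is true → IN Λ
[2] lift (1,8): star map gives -0.888544; window check 0.8 ≤ -0.888544 < 1.2 is false → out
[3] lift (0,-5): star map gives 1.180340; window check 0.8 ≤ 1.180340 < 1.2 is true → IN Λ
[4] lift (0,-4): star map gives 0.944272; window check 0.8 ≤ 0.944272 < 1.2 is true → IN Λ
[5] lift (-7,-3): star map gives -6.291796; window check 0.8 ≤ -6.291796 < 1.2 is false → out
[6] lift (3,-8): star map gives 4.888544; window check 0.8 ≤ 4.888544 < 1.2 is false → out
[7] lift (0,-8): star map gives 1.888544; window check 0.8 ≤ 1.888544 < 1.2 is false → out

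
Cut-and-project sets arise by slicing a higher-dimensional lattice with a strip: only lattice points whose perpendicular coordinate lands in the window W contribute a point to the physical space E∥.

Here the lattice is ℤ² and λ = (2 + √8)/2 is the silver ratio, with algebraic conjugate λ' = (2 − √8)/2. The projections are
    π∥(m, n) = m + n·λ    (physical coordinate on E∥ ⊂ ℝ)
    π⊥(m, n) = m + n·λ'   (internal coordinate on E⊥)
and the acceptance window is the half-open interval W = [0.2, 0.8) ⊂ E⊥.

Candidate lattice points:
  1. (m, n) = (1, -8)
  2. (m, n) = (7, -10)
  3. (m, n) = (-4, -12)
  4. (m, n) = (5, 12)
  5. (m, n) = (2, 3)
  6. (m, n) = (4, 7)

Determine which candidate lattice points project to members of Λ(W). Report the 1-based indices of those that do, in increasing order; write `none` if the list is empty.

Compute λ' = (2−√8)/2 = -0.414214, so π⊥(m,n) = m -0.414214·n.
[1] lift (1,-8): star map gives 4.313708; window check 0.2 ≤ 4.313708 < 0.8 is false → out
[2] lift (7,-10): star map gives 11.142136; window check 0.2 ≤ 11.142136 < 0.8 is false → out
[3] lift (-4,-12): star map gives 0.970563; window check 0.2 ≤ 0.970563 < 0.8 is false → out
[4] lift (5,12): star map gives 0.029437; window check 0.2 ≤ 0.029437 < 0.8 is false → out
[5] lift (2,3): star map gives 0.757359; window check 0.2 ≤ 0.757359 < 0.8 is true → IN Λ
[6] lift (4,7): star map gives 1.100505; window check 0.2 ≤ 1.100505 < 0.8 is false → out

5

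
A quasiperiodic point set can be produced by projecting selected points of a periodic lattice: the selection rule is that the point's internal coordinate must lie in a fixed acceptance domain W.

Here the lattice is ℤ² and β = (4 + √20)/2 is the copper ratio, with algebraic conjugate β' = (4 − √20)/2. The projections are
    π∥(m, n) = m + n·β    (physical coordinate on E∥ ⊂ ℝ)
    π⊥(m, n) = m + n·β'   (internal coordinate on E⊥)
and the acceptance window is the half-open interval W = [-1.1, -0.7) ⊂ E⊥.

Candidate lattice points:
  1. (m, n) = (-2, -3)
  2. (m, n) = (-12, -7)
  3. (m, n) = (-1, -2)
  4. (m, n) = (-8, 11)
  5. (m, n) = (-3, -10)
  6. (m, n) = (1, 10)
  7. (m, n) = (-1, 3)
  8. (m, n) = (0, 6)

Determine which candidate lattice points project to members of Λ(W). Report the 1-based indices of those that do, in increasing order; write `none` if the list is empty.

none

β' = (4−√20)/2 ≈ -0.23607.
[1] lift (-2,-3): star map gives -1.29180; window check -1.1 ≤ -1.29180 < -0.7 is false → out
[2] lift (-12,-7): star map gives -10.34752; window check -1.1 ≤ -10.34752 < -0.7 is false → out
[3] lift (-1,-2): star map gives -0.52786; window check -1.1 ≤ -0.52786 < -0.7 is false → out
[4] lift (-8,11): star map gives -10.59675; window check -1.1 ≤ -10.59675 < -0.7 is false → out
[5] lift (-3,-10): star map gives -0.63932; window check -1.1 ≤ -0.63932 < -0.7 is false → out
[6] lift (1,10): star map gives -1.36068; window check -1.1 ≤ -1.36068 < -0.7 is false → out
[7] lift (-1,3): star map gives -1.70820; window check -1.1 ≤ -1.70820 < -0.7 is false → out
[8] lift (0,6): star map gives -1.41641; window check -1.1 ≤ -1.41641 < -0.7 is false → out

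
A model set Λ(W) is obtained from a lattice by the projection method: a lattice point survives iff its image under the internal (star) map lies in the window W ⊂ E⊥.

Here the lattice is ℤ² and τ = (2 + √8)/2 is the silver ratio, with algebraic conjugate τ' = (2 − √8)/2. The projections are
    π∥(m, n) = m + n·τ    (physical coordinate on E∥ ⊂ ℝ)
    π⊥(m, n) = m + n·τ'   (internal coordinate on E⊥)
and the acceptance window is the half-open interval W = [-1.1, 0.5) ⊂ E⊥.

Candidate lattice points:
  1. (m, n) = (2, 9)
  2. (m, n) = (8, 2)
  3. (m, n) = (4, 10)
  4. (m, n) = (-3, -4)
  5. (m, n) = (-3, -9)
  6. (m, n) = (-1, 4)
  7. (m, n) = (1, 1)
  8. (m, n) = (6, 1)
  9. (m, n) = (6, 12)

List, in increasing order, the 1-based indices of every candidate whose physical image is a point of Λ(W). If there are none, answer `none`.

3

Compute τ' = (2−√8)/2 = -0.41421, so π⊥(m,n) = m -0.41421·n.
candidate 1: (m,n)=(2,9) → π∥ = 2+9·τ ≈ 23.72792, π⊥ = 2+9·τ' ≈ -1.72792 ∉ [-1.1, 0.5) ⇒ out
candidate 2: (m,n)=(8,2) → π∥ = 8+2·τ ≈ 12.82843, π⊥ = 8+2·τ' ≈ 7.17157 ∉ [-1.1, 0.5) ⇒ out
candidate 3: (m,n)=(4,10) → π∥ = 4+10·τ ≈ 28.14214, π⊥ = 4+10·τ' ≈ -0.14214 ∈ [-1.1, 0.5) ⇒ IN Λ
candidate 4: (m,n)=(-3,-4) → π∥ = -3-4·τ ≈ -12.65685, π⊥ = -3-4·τ' ≈ -1.34315 ∉ [-1.1, 0.5) ⇒ out
candidate 5: (m,n)=(-3,-9) → π∥ = -3-9·τ ≈ -24.72792, π⊥ = -3-9·τ' ≈ 0.72792 ∉ [-1.1, 0.5) ⇒ out
candidate 6: (m,n)=(-1,4) → π∥ = -1+4·τ ≈ 8.65685, π⊥ = -1+4·τ' ≈ -2.65685 ∉ [-1.1, 0.5) ⇒ out
candidate 7: (m,n)=(1,1) → π∥ = 1+1·τ ≈ 3.41421, π⊥ = 1+1·τ' ≈ 0.58579 ∉ [-1.1, 0.5) ⇒ out
candidate 8: (m,n)=(6,1) → π∥ = 6+1·τ ≈ 8.41421, π⊥ = 6+1·τ' ≈ 5.58579 ∉ [-1.1, 0.5) ⇒ out
candidate 9: (m,n)=(6,12) → π∥ = 6+12·τ ≈ 34.97056, π⊥ = 6+12·τ' ≈ 1.02944 ∉ [-1.1, 0.5) ⇒ out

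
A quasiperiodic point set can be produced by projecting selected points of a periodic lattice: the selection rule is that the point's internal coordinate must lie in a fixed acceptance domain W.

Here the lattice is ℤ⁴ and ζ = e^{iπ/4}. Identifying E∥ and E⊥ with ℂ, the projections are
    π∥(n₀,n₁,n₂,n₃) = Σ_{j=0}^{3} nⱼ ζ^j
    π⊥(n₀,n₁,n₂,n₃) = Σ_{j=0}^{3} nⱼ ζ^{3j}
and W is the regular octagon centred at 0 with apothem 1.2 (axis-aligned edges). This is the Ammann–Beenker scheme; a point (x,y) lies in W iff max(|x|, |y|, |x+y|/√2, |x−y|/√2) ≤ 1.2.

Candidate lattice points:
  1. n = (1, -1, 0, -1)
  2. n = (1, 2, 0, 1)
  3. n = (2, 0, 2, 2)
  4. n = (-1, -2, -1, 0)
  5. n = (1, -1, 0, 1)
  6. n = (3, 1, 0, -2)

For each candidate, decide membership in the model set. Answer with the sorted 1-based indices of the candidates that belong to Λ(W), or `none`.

4, 6

Internal map: ζ^{3j} for j=0..3 gives (1,0), (−√2/2,√2/2), (0,−1), (√2/2,√2/2).
#1 (1, -1, 0, -1): internal (1.000000, -1.414214); octagon support 1.707107 vs apothem 1.2 → ∉ W
#2 (1, 2, 0, 1): internal (0.292893, 2.121320); octagon support 2.121320 vs apothem 1.2 → ∉ W
#3 (2, 0, 2, 2): internal (3.414214, -0.585786); octagon support 3.414214 vs apothem 1.2 → ∉ W
#4 (-1, -2, -1, 0): internal (0.414214, -0.414214); octagon support 0.585786 vs apothem 1.2 → ∈ W
#5 (1, -1, 0, 1): internal (2.414214, 0.000000); octagon support 2.414214 vs apothem 1.2 → ∉ W
#6 (3, 1, 0, -2): internal (0.878680, -0.707107); octagon support 1.121320 vs apothem 1.2 → ∈ W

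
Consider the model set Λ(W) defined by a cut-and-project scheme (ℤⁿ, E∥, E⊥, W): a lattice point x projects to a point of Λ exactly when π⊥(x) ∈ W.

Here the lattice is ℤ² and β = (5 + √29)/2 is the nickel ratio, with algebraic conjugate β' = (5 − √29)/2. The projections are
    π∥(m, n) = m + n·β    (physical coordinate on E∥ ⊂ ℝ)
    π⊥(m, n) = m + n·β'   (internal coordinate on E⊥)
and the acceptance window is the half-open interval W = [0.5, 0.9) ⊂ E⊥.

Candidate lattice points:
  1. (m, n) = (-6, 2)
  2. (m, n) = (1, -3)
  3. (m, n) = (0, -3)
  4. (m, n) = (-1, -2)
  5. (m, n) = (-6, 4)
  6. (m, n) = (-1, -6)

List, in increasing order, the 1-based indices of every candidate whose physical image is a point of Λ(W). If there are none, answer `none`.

3

Compute β' = (5−√29)/2 = -0.19258, so π⊥(m,n) = m -0.19258·n.
candidate 1: (m,n)=(-6,2) → π∥ = -6+2·β ≈ 4.38516, π⊥ = -6+2·β' ≈ -6.38516 ∉ [0.5, 0.9) ⇒ out
candidate 2: (m,n)=(1,-3) → π∥ = 1-3·β ≈ -14.57775, π⊥ = 1-3·β' ≈ 1.57775 ∉ [0.5, 0.9) ⇒ out
candidate 3: (m,n)=(0,-3) → π∥ = 0-3·β ≈ -15.57775, π⊥ = 0-3·β' ≈ 0.57775 ∈ [0.5, 0.9) ⇒ IN Λ
candidate 4: (m,n)=(-1,-2) → π∥ = -1-2·β ≈ -11.38516, π⊥ = -1-2·β' ≈ -0.61484 ∉ [0.5, 0.9) ⇒ out
candidate 5: (m,n)=(-6,4) → π∥ = -6+4·β ≈ 14.77033, π⊥ = -6+4·β' ≈ -6.77033 ∉ [0.5, 0.9) ⇒ out
candidate 6: (m,n)=(-1,-6) → π∥ = -1-6·β ≈ -32.15549, π⊥ = -1-6·β' ≈ 0.15549 ∉ [0.5, 0.9) ⇒ out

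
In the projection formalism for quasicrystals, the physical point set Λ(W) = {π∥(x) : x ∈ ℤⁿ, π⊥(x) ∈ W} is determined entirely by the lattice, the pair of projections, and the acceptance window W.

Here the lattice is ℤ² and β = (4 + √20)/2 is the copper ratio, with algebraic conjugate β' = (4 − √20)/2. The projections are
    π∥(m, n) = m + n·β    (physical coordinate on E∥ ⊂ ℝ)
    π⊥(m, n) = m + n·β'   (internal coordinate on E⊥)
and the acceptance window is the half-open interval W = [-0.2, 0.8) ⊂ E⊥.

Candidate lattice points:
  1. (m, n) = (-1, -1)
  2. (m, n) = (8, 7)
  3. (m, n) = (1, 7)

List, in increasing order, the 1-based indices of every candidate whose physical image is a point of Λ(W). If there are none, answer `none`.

none

Numerically β ≈ 4.236068 and β' = −1/β ≈ -0.236068.
#1 (-1,-1): internal coord -1 + (-1)·β' = -0.763932; -0.763932 ∉ [-0.2, 0.8) → out
#2 (8,7): internal coord 8 + (7)·β' = +6.347524; +6.347524 ∉ [-0.2, 0.8) → out
#3 (1,7): internal coord 1 + (7)·β' = -0.652476; -0.652476 ∉ [-0.2, 0.8) → out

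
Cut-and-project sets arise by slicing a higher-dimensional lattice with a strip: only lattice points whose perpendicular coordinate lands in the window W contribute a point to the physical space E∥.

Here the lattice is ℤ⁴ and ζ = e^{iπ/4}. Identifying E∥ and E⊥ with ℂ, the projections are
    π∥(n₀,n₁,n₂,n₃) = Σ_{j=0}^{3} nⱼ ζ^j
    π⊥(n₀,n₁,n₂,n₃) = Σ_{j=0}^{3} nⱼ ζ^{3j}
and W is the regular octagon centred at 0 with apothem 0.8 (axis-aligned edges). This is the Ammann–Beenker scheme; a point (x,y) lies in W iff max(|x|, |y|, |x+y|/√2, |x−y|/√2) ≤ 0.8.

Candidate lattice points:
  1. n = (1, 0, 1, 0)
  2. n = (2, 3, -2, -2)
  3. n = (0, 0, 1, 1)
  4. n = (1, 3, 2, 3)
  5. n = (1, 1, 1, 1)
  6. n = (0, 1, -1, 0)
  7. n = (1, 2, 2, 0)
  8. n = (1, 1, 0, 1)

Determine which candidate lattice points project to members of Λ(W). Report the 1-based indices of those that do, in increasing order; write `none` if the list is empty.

3, 7

With ζ = e^{iπ/4} the internal vectors are ζ^0,ζ^3,ζ^6,ζ^9.
#1 (1, 0, 1, 0): internal (1.0000, -1.0000); octagon support 1.4142 vs apothem 0.8 → ∉ W
#2 (2, 3, -2, -2): internal (-1.5355, 2.7071); octagon support 3.0000 vs apothem 0.8 → ∉ W
#3 (0, 0, 1, 1): internal (0.7071, -0.2929); octagon support 0.7071 vs apothem 0.8 → ∈ W
#4 (1, 3, 2, 3): internal (1.0000, 2.2426); octagon support 2.2929 vs apothem 0.8 → ∉ W
#5 (1, 1, 1, 1): internal (1.0000, 0.4142); octagon support 1.0000 vs apothem 0.8 → ∉ W
#6 (0, 1, -1, 0): internal (-0.7071, 1.7071); octagon support 1.7071 vs apothem 0.8 → ∉ W
#7 (1, 2, 2, 0): internal (-0.4142, -0.5858); octagon support 0.7071 vs apothem 0.8 → ∈ W
#8 (1, 1, 0, 1): internal (1.0000, 1.4142); octagon support 1.7071 vs apothem 0.8 → ∉ W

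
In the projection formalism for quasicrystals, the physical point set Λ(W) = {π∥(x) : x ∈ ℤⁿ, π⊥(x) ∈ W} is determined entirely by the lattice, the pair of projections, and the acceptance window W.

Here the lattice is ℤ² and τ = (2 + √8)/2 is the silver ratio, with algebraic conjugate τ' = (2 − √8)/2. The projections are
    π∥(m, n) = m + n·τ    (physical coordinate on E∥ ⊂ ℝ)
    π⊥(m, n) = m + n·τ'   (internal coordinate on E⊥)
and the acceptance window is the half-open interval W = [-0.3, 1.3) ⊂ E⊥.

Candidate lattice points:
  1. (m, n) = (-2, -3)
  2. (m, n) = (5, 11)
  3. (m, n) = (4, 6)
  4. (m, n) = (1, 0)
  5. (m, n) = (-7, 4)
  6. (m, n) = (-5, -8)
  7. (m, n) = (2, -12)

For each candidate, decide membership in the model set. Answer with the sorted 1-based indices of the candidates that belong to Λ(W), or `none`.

2, 4

Numerically τ ≈ 2.41421 and τ' = −1/τ ≈ -0.41421.
candidate 1: (m,n)=(-2,-3) → π∥ = -2-3·τ ≈ -9.24264, π⊥ = -2-3·τ' ≈ -0.75736 ∉ [-0.3, 1.3) ⇒ out
candidate 2: (m,n)=(5,11) → π∥ = 5+11·τ ≈ 31.55635, π⊥ = 5+11·τ' ≈ 0.44365 ∈ [-0.3, 1.3) ⇒ IN Λ
candidate 3: (m,n)=(4,6) → π∥ = 4+6·τ ≈ 18.48528, π⊥ = 4+6·τ' ≈ 1.51472 ∉ [-0.3, 1.3) ⇒ out
candidate 4: (m,n)=(1,0) → π∥ = 1+0·τ ≈ 1.00000, π⊥ = 1+0·τ' ≈ 1.00000 ∈ [-0.3, 1.3) ⇒ IN Λ
candidate 5: (m,n)=(-7,4) → π∥ = -7+4·τ ≈ 2.65685, π⊥ = -7+4·τ' ≈ -8.65685 ∉ [-0.3, 1.3) ⇒ out
candidate 6: (m,n)=(-5,-8) → π∥ = -5-8·τ ≈ -24.31371, π⊥ = -5-8·τ' ≈ -1.68629 ∉ [-0.3, 1.3) ⇒ out
candidate 7: (m,n)=(2,-12) → π∥ = 2-12·τ ≈ -26.97056, π⊥ = 2-12·τ' ≈ 6.97056 ∉ [-0.3, 1.3) ⇒ out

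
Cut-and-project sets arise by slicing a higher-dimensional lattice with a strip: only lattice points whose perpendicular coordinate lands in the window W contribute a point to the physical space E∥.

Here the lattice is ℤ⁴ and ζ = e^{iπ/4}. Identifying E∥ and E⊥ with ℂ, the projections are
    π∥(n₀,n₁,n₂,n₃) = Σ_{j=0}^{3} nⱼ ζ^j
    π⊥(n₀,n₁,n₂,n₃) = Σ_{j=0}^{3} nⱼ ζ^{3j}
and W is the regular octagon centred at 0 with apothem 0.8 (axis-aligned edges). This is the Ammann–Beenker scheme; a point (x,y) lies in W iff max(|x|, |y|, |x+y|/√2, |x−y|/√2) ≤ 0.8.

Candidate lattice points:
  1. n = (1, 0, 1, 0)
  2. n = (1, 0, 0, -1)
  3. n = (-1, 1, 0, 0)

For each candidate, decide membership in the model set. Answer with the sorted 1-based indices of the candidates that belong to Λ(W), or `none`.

Internal map: ζ^{3j} for j=0..3 gives (1,0), (−√2/2,√2/2), (0,−1), (√2/2,√2/2).
#1 (1, 0, 1, 0): internal (1.000000, -1.000000); octagon support 1.414214 vs apothem 0.8 → ∉ W
#2 (1, 0, 0, -1): internal (0.292893, -0.707107); octagon support 0.707107 vs apothem 0.8 → ∈ W
#3 (-1, 1, 0, 0): internal (-1.707107, 0.707107); octagon support 1.707107 vs apothem 0.8 → ∉ W

2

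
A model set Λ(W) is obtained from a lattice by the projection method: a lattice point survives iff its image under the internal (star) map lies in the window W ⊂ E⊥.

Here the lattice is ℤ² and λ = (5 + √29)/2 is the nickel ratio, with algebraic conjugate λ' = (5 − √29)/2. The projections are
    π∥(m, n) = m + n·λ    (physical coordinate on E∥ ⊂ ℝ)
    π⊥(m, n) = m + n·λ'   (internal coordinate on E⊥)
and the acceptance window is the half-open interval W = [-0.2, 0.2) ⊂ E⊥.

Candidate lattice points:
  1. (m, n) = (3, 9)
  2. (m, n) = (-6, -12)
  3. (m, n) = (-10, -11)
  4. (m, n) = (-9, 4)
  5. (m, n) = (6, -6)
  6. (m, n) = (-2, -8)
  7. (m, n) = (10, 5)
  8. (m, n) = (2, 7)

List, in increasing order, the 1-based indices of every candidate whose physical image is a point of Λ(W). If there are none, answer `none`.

λ' = (5−√29)/2 ≈ -0.192582.
candidate 1: (m,n)=(3,9) → π∥ = 3+9·λ ≈ 49.733242, π⊥ = 3+9·λ' ≈ 1.266758 ∉ [-0.2, 0.2) ⇒ out
candidate 2: (m,n)=(-6,-12) → π∥ = -6-12·λ ≈ -68.310989, π⊥ = -6-12·λ' ≈ -3.689011 ∉ [-0.2, 0.2) ⇒ out
candidate 3: (m,n)=(-10,-11) → π∥ = -10-11·λ ≈ -67.118406, π⊥ = -10-11·λ' ≈ -7.881594 ∉ [-0.2, 0.2) ⇒ out
candidate 4: (m,n)=(-9,4) → π∥ = -9+4·λ ≈ 11.770330, π⊥ = -9+4·λ' ≈ -9.770330 ∉ [-0.2, 0.2) ⇒ out
candidate 5: (m,n)=(6,-6) → π∥ = 6-6·λ ≈ -25.155494, π⊥ = 6-6·λ' ≈ 7.155494 ∉ [-0.2, 0.2) ⇒ out
candidate 6: (m,n)=(-2,-8) → π∥ = -2-8·λ ≈ -43.540659, π⊥ = -2-8·λ' ≈ -0.459341 ∉ [-0.2, 0.2) ⇒ out
candidate 7: (m,n)=(10,5) → π∥ = 10+5·λ ≈ 35.962912, π⊥ = 10+5·λ' ≈ 9.037088 ∉ [-0.2, 0.2) ⇒ out
candidate 8: (m,n)=(2,7) → π∥ = 2+7·λ ≈ 38.348077, π⊥ = 2+7·λ' ≈ 0.651923 ∉ [-0.2, 0.2) ⇒ out

none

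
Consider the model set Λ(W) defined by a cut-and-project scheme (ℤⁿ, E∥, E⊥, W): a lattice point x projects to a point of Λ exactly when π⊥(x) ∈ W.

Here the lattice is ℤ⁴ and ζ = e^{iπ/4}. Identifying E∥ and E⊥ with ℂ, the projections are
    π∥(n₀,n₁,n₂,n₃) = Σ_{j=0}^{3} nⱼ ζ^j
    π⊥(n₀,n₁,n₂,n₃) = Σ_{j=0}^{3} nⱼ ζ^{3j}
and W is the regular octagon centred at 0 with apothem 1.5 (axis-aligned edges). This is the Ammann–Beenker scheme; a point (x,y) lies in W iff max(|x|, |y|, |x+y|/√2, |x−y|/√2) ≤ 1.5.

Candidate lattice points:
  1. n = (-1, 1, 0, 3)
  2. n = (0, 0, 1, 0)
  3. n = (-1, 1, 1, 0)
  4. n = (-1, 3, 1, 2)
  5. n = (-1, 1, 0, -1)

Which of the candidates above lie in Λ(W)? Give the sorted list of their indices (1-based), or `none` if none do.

2

π⊥(n) = n₀ + n₁ζ³ + n₂ζ⁶ + n₃ζ⁹ where ζ = e^{iπ/4}.
#1 (-1, 1, 0, 3): internal (0.414214, 2.828427); octagon support 2.828427 vs apothem 1.5 → ∉ W
#2 (0, 0, 1, 0): internal (0.000000, -1.000000); octagon support 1.000000 vs apothem 1.5 → ∈ W
#3 (-1, 1, 1, 0): internal (-1.707107, -0.292893); octagon support 1.707107 vs apothem 1.5 → ∉ W
#4 (-1, 3, 1, 2): internal (-1.707107, 2.535534); octagon support 3.000000 vs apothem 1.5 → ∉ W
#5 (-1, 1, 0, -1): internal (-2.414214, 0.000000); octagon support 2.414214 vs apothem 1.5 → ∉ W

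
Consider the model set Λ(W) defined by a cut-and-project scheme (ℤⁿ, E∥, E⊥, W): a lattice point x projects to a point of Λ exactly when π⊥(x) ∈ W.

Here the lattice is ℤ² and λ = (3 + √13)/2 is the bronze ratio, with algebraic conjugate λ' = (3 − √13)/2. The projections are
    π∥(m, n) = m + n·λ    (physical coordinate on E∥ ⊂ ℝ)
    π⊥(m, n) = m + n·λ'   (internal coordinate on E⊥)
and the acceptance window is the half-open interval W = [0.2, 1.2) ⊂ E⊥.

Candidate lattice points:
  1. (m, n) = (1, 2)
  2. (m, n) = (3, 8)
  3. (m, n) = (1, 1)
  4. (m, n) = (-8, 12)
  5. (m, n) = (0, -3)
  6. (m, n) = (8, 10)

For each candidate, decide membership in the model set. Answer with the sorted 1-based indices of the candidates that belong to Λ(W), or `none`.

1, 2, 3, 5

Numerically λ ≈ 3.3028 and λ' = −1/λ ≈ -0.3028.
[1] lift (1,2): star map gives 0.3944; window check 0.2 ≤ 0.3944 < 1.2 is true → IN Λ
[2] lift (3,8): star map gives 0.5778; window check 0.2 ≤ 0.5778 < 1.2 is true → IN Λ
[3] lift (1,1): star map gives 0.6972; window check 0.2 ≤ 0.6972 < 1.2 is true → IN Λ
[4] lift (-8,12): star map gives -11.6333; window check 0.2 ≤ -11.6333 < 1.2 is false → out
[5] lift (0,-3): star map gives 0.9083; window check 0.2 ≤ 0.9083 < 1.2 is true → IN Λ
[6] lift (8,10): star map gives 4.9722; window check 0.2 ≤ 4.9722 < 1.2 is false → out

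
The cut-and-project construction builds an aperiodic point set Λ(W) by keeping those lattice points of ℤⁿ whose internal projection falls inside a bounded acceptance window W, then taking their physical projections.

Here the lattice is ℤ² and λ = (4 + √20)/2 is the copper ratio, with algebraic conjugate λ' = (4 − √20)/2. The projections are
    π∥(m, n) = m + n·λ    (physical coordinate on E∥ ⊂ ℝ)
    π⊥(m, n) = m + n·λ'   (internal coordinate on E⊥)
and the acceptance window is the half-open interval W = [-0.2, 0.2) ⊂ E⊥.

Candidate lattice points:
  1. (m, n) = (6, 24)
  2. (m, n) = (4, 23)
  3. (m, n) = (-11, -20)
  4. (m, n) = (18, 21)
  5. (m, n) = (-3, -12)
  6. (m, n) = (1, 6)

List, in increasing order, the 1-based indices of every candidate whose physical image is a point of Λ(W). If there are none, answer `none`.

5

λ' = (4−√20)/2 ≈ -0.2361.
candidate 1: (m,n)=(6,24) → π∥ = 6+24·λ ≈ 107.6656, π⊥ = 6+24·λ' ≈ 0.3344 ∉ [-0.2, 0.2) ⇒ out
candidate 2: (m,n)=(4,23) → π∥ = 4+23·λ ≈ 101.4296, π⊥ = 4+23·λ' ≈ -1.4296 ∉ [-0.2, 0.2) ⇒ out
candidate 3: (m,n)=(-11,-20) → π∥ = -11-20·λ ≈ -95.7214, π⊥ = -11-20·λ' ≈ -6.2786 ∉ [-0.2, 0.2) ⇒ out
candidate 4: (m,n)=(18,21) → π∥ = 18+21·λ ≈ 106.9574, π⊥ = 18+21·λ' ≈ 13.0426 ∉ [-0.2, 0.2) ⇒ out
candidate 5: (m,n)=(-3,-12) → π∥ = -3-12·λ ≈ -53.8328, π⊥ = -3-12·λ' ≈ -0.1672 ∈ [-0.2, 0.2) ⇒ IN Λ
candidate 6: (m,n)=(1,6) → π∥ = 1+6·λ ≈ 26.4164, π⊥ = 1+6·λ' ≈ -0.4164 ∉ [-0.2, 0.2) ⇒ out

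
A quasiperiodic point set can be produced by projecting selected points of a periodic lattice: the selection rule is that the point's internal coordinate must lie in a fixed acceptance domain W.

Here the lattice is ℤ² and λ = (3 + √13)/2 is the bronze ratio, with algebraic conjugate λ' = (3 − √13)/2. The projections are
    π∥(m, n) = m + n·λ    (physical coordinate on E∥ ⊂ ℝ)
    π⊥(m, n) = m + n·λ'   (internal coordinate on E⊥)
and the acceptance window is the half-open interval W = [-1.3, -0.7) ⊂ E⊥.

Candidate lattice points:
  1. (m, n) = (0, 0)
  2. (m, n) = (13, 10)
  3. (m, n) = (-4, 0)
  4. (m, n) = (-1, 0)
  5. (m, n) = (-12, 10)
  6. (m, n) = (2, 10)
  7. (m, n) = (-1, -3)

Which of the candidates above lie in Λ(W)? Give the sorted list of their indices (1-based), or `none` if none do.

4, 6

Compute λ' = (3−√13)/2 = -0.302776, so π⊥(m,n) = m -0.302776·n.
[1] lift (0,0): star map gives 0.000000; window check -1.3 ≤ 0.000000 < -0.7 is false → out
[2] lift (13,10): star map gives 9.972244; window check -1.3 ≤ 9.972244 < -0.7 is false → out
[3] lift (-4,0): star map gives -4.000000; window check -1.3 ≤ -4.000000 < -0.7 is false → out
[4] lift (-1,0): star map gives -1.000000; window check -1.3 ≤ -1.000000 < -0.7 is true → IN Λ
[5] lift (-12,10): star map gives -15.027756; window check -1.3 ≤ -15.027756 < -0.7 is false → out
[6] lift (2,10): star map gives -1.027756; window check -1.3 ≤ -1.027756 < -0.7 is true → IN Λ
[7] lift (-1,-3): star map gives -0.091673; window check -1.3 ≤ -0.091673 < -0.7 is false → out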